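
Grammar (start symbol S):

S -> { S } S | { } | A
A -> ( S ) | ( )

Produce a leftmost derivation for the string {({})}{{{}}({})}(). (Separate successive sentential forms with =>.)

S => {S}S   [S -> { S } S]
{S}S => {A}S   [S -> A]
{A}S => {(S)}S   [A -> ( S )]
{(S)}S => {({})}S   [S -> { }]
{({})}S => {({})}{S}S   [S -> { S } S]
{({})}{S}S => {({})}{{S}S}S   [S -> { S } S]
{({})}{{S}S}S => {({})}{{{}}S}S   [S -> { }]
{({})}{{{}}S}S => {({})}{{{}}A}S   [S -> A]
{({})}{{{}}A}S => {({})}{{{}}(S)}S   [A -> ( S )]
{({})}{{{}}(S)}S => {({})}{{{}}({})}S   [S -> { }]
{({})}{{{}}({})}S => {({})}{{{}}({})}A   [S -> A]
{({})}{{{}}({})}A => {({})}{{{}}({})}()   [A -> ( )]

S => {S}S => {A}S => {(S)}S => {({})}S => {({})}{S}S => {({})}{{S}S}S => {({})}{{{}}S}S => {({})}{{{}}A}S => {({})}{{{}}(S)}S => {({})}{{{}}({})}S => {({})}{{{}}({})}A => {({})}{{{}}({})}()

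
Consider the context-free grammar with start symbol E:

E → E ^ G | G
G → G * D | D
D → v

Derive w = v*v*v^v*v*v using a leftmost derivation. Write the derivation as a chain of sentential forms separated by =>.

E => E^G => G^G => G*D^G => G*D*D^G => D*D*D^G => v*D*D^G => v*v*D^G => v*v*v^G => v*v*v^G*D => v*v*v^G*D*D => v*v*v^D*D*D => v*v*v^v*D*D => v*v*v^v*v*D => v*v*v^v*v*v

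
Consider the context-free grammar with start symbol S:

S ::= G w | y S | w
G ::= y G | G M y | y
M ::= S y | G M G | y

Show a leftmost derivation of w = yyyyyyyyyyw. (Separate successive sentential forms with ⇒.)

S ⇒ Gw ⇒ GMyw ⇒ yGMyw ⇒ yyGMyw ⇒ yyyMyw ⇒ yyyGMGyw ⇒ yyyyGMGyw ⇒ yyyyGMyMGyw ⇒ yyyyyMyMGyw ⇒ yyyyyyyMGyw ⇒ yyyyyyyyGyw ⇒ yyyyyyyyyyw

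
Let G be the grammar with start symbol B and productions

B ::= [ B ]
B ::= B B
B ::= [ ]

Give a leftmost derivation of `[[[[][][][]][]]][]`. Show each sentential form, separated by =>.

B => BB   [B ::= B B]
BB => [B]B   [B ::= [ B ]]
[B]B => [[B]]B   [B ::= [ B ]]
[[B]]B => [[BB]]B   [B ::= B B]
[[BB]]B => [[[B]B]]B   [B ::= [ B ]]
[[[B]B]]B => [[[BB]B]]B   [B ::= B B]
[[[BB]B]]B => [[[[]B]B]]B   [B ::= [ ]]
[[[[]B]B]]B => [[[[]BB]B]]B   [B ::= B B]
[[[[]BB]B]]B => [[[[]BBB]B]]B   [B ::= B B]
[[[[]BBB]B]]B => [[[[][]BB]B]]B   [B ::= [ ]]
[[[[][]BB]B]]B => [[[[][][]B]B]]B   [B ::= [ ]]
[[[[][][]B]B]]B => [[[[][][][]]B]]B   [B ::= [ ]]
[[[[][][][]]B]]B => [[[[][][][]][]]]B   [B ::= [ ]]
[[[[][][][]][]]]B => [[[[][][][]][]]][]   [B ::= [ ]]

B => BB => [B]B => [[B]]B => [[BB]]B => [[[B]B]]B => [[[BB]B]]B => [[[[]B]B]]B => [[[[]BB]B]]B => [[[[]BBB]B]]B => [[[[][]BB]B]]B => [[[[][][]B]B]]B => [[[[][][][]]B]]B => [[[[][][][]][]]]B => [[[[][][][]][]]][]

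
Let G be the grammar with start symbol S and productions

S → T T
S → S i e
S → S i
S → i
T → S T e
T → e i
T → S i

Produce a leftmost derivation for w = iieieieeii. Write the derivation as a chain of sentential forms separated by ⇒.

S ⇒ Si   [S → S i]
Si ⇒ TTi   [S → T T]
TTi ⇒ STeTi   [T → S T e]
STeTi ⇒ TTTeTi   [S → T T]
TTTeTi ⇒ SiTTeTi   [T → S i]
SiTTeTi ⇒ iiTTeTi   [S → i]
iiTTeTi ⇒ iieiTeTi   [T → e i]
iieiTeTi ⇒ iieieieTi   [T → e i]
iieieieTi ⇒ iieieieeii   [T → e i]

S⇒Si⇒TTi⇒STeTi⇒TTTeTi⇒SiTTeTi⇒iiTTeTi⇒iieiTeTi⇒iieieieTi⇒iieieieeii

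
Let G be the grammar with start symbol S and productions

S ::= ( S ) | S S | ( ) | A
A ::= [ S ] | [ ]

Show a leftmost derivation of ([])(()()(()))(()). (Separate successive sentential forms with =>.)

S => SS   [S ::= S S]
SS => SSS   [S ::= S S]
SSS => (S)SS   [S ::= ( S )]
(S)SS => (A)SS   [S ::= A]
(A)SS => ([])SS   [A ::= [ ]]
([])SS => ([])(S)S   [S ::= ( S )]
([])(S)S => ([])(SS)S   [S ::= S S]
([])(SS)S => ([])(SSS)S   [S ::= S S]
([])(SSS)S => ([])(()SS)S   [S ::= ( )]
([])(()SS)S => ([])(()()S)S   [S ::= ( )]
([])(()()S)S => ([])(()()(S))S   [S ::= ( S )]
([])(()()(S))S => ([])(()()(()))S   [S ::= ( )]
([])(()()(()))S => ([])(()()(()))(S)   [S ::= ( S )]
([])(()()(()))(S) => ([])(()()(()))(())   [S ::= ( )]

S => SS => SSS => (S)SS => (A)SS => ([])SS => ([])(S)S => ([])(SS)S => ([])(SSS)S => ([])(()SS)S => ([])(()()S)S => ([])(()()(S))S => ([])(()()(()))S => ([])(()()(()))(S) => ([])(()()(()))(())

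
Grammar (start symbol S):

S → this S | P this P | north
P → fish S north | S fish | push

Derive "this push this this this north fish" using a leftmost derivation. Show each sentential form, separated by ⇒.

S ⇒ this S   [S → this S]
this S ⇒ this P this P   [S → P this P]
this P this P ⇒ this push this P   [P → push]
this push this P ⇒ this push this S fish   [P → S fish]
this push this S fish ⇒ this push this this S fish   [S → this S]
this push this this S fish ⇒ this push this this this S fish   [S → this S]
this push this this this S fish ⇒ this push this this this north fish   [S → north]

S ⇒ this S ⇒ this P this P ⇒ this push this P ⇒ this push this S fish ⇒ this push this this S fish ⇒ this push this this this S fish ⇒ this push this this this north fish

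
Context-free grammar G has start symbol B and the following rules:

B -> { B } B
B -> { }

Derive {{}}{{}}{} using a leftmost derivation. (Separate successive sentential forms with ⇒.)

B⇒{B}B⇒{{}}B⇒{{}}{B}B⇒{{}}{{}}B⇒{{}}{{}}{}

B ⇒ {B}B   [B -> { B } B]
{B}B ⇒ {{}}B   [B -> { }]
{{}}B ⇒ {{}}{B}B   [B -> { B } B]
{{}}{B}B ⇒ {{}}{{}}B   [B -> { }]
{{}}{{}}B ⇒ {{}}{{}}{}   [B -> { }]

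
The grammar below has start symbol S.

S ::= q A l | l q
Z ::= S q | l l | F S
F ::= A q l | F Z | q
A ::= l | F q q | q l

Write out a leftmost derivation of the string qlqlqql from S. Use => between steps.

S => qAl   [S ::= q A l]
qAl => qFqql   [A ::= F q q]
qFqql => qAqlqql   [F ::= A q l]
qAqlqql => qlqlqql   [A ::= l]

S=>qAl=>qFqql=>qAqlqql=>qlqlqql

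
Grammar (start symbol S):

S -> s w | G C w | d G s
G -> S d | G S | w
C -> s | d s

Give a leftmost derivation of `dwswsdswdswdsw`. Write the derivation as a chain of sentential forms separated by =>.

S => GCw   [S -> G C w]
GCw => SdCw   [G -> S d]
SdCw => GCwdCw   [S -> G C w]
GCwdCw => GSCwdCw   [G -> G S]
GSCwdCw => SdSCwdCw   [G -> S d]
SdSCwdCw => dGsdSCwdCw   [S -> d G s]
dGsdSCwdCw => dGSsdSCwdCw   [G -> G S]
dGSsdSCwdCw => dwSsdSCwdCw   [G -> w]
dwSsdSCwdCw => dwswsdSCwdCw   [S -> s w]
dwswsdSCwdCw => dwswsdswCwdCw   [S -> s w]
dwswsdswCwdCw => dwswsdswdswdCw   [C -> d s]
dwswsdswdswdCw => dwswsdswdswdsw   [C -> s]

S => GCw => SdCw => GCwdCw => GSCwdCw => SdSCwdCw => dGsdSCwdCw => dGSsdSCwdCw => dwSsdSCwdCw => dwswsdSCwdCw => dwswsdswCwdCw => dwswsdswdswdCw => dwswsdswdswdsw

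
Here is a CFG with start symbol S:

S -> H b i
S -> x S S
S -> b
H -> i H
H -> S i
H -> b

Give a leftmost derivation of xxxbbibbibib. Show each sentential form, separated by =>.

S=>xSS=>xxSSS=>xxxSSSS=>xxxHbiSSS=>xxxbbiSSS=>xxxbbibSS=>xxxbbibHbiS=>xxxbbibSibiS=>xxxbbibbibiS=>xxxbbibbibib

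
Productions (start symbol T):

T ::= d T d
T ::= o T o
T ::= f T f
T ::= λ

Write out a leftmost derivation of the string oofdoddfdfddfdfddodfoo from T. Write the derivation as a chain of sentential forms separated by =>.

T=>oTo=>ooToo=>oofTfoo=>oofdTdfoo=>oofdoTodfoo=>oofdodTdodfoo=>oofdoddTddodfoo=>oofdoddfTfddodfoo=>oofdoddfdTdfddodfoo=>oofdoddfdfTfdfddodfoo=>oofdoddfdfdTdfdfddodfoo=>oofdoddfdfddfdfddodfoo

T => oTo   [T ::= o T o]
oTo => ooToo   [T ::= o T o]
ooToo => oofTfoo   [T ::= f T f]
oofTfoo => oofdTdfoo   [T ::= d T d]
oofdTdfoo => oofdoTodfoo   [T ::= o T o]
oofdoTodfoo => oofdodTdodfoo   [T ::= d T d]
oofdodTdodfoo => oofdoddTddodfoo   [T ::= d T d]
oofdoddTddodfoo => oofdoddfTfddodfoo   [T ::= f T f]
oofdoddfTfddodfoo => oofdoddfdTdfddodfoo   [T ::= d T d]
oofdoddfdTdfddodfoo => oofdoddfdfTfdfddodfoo   [T ::= f T f]
oofdoddfdfTfdfddodfoo => oofdoddfdfdTdfdfddodfoo   [T ::= d T d]
oofdoddfdfdTdfdfddodfoo => oofdoddfdfddfdfddodfoo   [T ::= λ]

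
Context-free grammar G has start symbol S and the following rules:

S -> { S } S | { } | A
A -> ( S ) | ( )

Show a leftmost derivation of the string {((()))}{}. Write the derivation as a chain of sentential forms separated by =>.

S => {S}S   [S -> { S } S]
{S}S => {A}S   [S -> A]
{A}S => {(S)}S   [A -> ( S )]
{(S)}S => {(A)}S   [S -> A]
{(A)}S => {((S))}S   [A -> ( S )]
{((S))}S => {((A))}S   [S -> A]
{((A))}S => {((()))}S   [A -> ( )]
{((()))}S => {((()))}{}   [S -> { }]

S => {S}S => {A}S => {(S)}S => {(A)}S => {((S))}S => {((A))}S => {((()))}S => {((()))}{}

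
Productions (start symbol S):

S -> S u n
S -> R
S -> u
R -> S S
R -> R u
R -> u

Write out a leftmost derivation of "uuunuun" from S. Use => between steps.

S => Sun => Run => SSun => RSun => SSSun => RSSun => uSSun => uSunSun => uuunSun => uuunuun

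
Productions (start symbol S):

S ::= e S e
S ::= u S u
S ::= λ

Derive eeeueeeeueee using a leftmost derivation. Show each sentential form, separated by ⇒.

S⇒eSe⇒eeSee⇒eeeSeee⇒eeeuSueee⇒eeeueSeueee⇒eeeueeSeeueee⇒eeeueeeeueee

S ⇒ eSe   [S ::= e S e]
eSe ⇒ eeSee   [S ::= e S e]
eeSee ⇒ eeeSeee   [S ::= e S e]
eeeSeee ⇒ eeeuSueee   [S ::= u S u]
eeeuSueee ⇒ eeeueSeueee   [S ::= e S e]
eeeueSeueee ⇒ eeeueeSeeueee   [S ::= e S e]
eeeueeSeeueee ⇒ eeeueeeeueee   [S ::= λ]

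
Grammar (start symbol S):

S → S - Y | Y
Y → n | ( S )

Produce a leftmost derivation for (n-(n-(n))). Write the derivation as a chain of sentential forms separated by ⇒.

S⇒Y⇒(S)⇒(S-Y)⇒(Y-Y)⇒(n-Y)⇒(n-(S))⇒(n-(S-Y))⇒(n-(Y-Y))⇒(n-(n-Y))⇒(n-(n-(S)))⇒(n-(n-(Y)))⇒(n-(n-(n)))

S ⇒ Y   [S → Y]
Y ⇒ (S)   [Y → ( S )]
(S) ⇒ (S-Y)   [S → S - Y]
(S-Y) ⇒ (Y-Y)   [S → Y]
(Y-Y) ⇒ (n-Y)   [Y → n]
(n-Y) ⇒ (n-(S))   [Y → ( S )]
(n-(S)) ⇒ (n-(S-Y))   [S → S - Y]
(n-(S-Y)) ⇒ (n-(Y-Y))   [S → Y]
(n-(Y-Y)) ⇒ (n-(n-Y))   [Y → n]
(n-(n-Y)) ⇒ (n-(n-(S)))   [Y → ( S )]
(n-(n-(S))) ⇒ (n-(n-(Y)))   [S → Y]
(n-(n-(Y))) ⇒ (n-(n-(n)))   [Y → n]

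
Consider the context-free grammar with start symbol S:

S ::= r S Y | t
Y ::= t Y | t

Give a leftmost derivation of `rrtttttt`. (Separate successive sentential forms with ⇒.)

S ⇒ rSY   [S ::= r S Y]
rSY ⇒ rrSYY   [S ::= r S Y]
rrSYY ⇒ rrtYY   [S ::= t]
rrtYY ⇒ rrttYY   [Y ::= t Y]
rrttYY ⇒ rrtttYY   [Y ::= t Y]
rrtttYY ⇒ rrttttY   [Y ::= t]
rrttttY ⇒ rrtttttY   [Y ::= t Y]
rrtttttY ⇒ rrtttttt   [Y ::= t]

S ⇒ rSY ⇒ rrSYY ⇒ rrtYY ⇒ rrttYY ⇒ rrtttYY ⇒ rrttttY ⇒ rrtttttY ⇒ rrtttttt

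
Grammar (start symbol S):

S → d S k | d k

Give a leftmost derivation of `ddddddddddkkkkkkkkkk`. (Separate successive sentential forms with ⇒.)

S ⇒ dSk   [S → d S k]
dSk ⇒ ddSkk   [S → d S k]
ddSkk ⇒ dddSkkk   [S → d S k]
dddSkkk ⇒ ddddSkkkk   [S → d S k]
ddddSkkkk ⇒ dddddSkkkkk   [S → d S k]
dddddSkkkkk ⇒ ddddddSkkkkkk   [S → d S k]
ddddddSkkkkkk ⇒ dddddddSkkkkkkk   [S → d S k]
dddddddSkkkkkkk ⇒ ddddddddSkkkkkkkk   [S → d S k]
ddddddddSkkkkkkkk ⇒ dddddddddSkkkkkkkkk   [S → d S k]
dddddddddSkkkkkkkkk ⇒ ddddddddddkkkkkkkkkk   [S → d k]

S ⇒ dSk ⇒ ddSkk ⇒ dddSkkk ⇒ ddddSkkkk ⇒ dddddSkkkkk ⇒ ddddddSkkkkkk ⇒ dddddddSkkkkkkk ⇒ ddddddddSkkkkkkkk ⇒ dddddddddSkkkkkkkkk ⇒ ddddddddddkkkkkkkkkk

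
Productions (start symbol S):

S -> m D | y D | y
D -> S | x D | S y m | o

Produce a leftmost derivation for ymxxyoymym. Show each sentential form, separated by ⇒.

S ⇒ yD   [S -> y D]
yD ⇒ ySym   [D -> S y m]
ySym ⇒ ymDym   [S -> m D]
ymDym ⇒ ymxDym   [D -> x D]
ymxDym ⇒ ymxxDym   [D -> x D]
ymxxDym ⇒ ymxxSymym   [D -> S y m]
ymxxSymym ⇒ ymxxyDymym   [S -> y D]
ymxxyDymym ⇒ ymxxyoymym   [D -> o]

S ⇒ yD ⇒ ySym ⇒ ymDym ⇒ ymxDym ⇒ ymxxDym ⇒ ymxxSymym ⇒ ymxxyDymym ⇒ ymxxyoymym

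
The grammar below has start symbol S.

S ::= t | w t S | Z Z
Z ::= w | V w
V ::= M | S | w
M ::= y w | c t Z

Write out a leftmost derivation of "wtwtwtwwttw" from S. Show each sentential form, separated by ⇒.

S ⇒ wtS ⇒ wtwtS ⇒ wtwtwtS ⇒ wtwtwtZZ ⇒ wtwtwtwZ ⇒ wtwtwtwVw ⇒ wtwtwtwSw ⇒ wtwtwtwwtSw ⇒ wtwtwtwwttw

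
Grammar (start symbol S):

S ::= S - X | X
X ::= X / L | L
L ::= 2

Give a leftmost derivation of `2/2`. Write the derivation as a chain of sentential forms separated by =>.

S => X => X/L => L/L => 2/L => 2/2

S => X   [S ::= X]
X => X/L   [X ::= X / L]
X/L => L/L   [X ::= L]
L/L => 2/L   [L ::= 2]
2/L => 2/2   [L ::= 2]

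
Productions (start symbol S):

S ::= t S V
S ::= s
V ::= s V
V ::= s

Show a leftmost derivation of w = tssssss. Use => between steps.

S=>tSV=>tsV=>tssV=>tsssV=>tssssV=>tsssssV=>tssssss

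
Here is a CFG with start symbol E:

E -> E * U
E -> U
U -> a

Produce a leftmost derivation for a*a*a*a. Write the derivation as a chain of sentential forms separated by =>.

E=>E*U=>E*U*U=>E*U*U*U=>U*U*U*U=>a*U*U*U=>a*a*U*U=>a*a*a*U=>a*a*a*a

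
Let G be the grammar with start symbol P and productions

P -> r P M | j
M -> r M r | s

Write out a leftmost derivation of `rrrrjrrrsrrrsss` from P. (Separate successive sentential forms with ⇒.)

P ⇒ rPM   [P -> r P M]
rPM ⇒ rrPMM   [P -> r P M]
rrPMM ⇒ rrrPMMM   [P -> r P M]
rrrPMMM ⇒ rrrrPMMMM   [P -> r P M]
rrrrPMMMM ⇒ rrrrjMMMM   [P -> j]
rrrrjMMMM ⇒ rrrrjrMrMMM   [M -> r M r]
rrrrjrMrMMM ⇒ rrrrjrrMrrMMM   [M -> r M r]
rrrrjrrMrrMMM ⇒ rrrrjrrrMrrrMMM   [M -> r M r]
rrrrjrrrMrrrMMM ⇒ rrrrjrrrsrrrMMM   [M -> s]
rrrrjrrrsrrrMMM ⇒ rrrrjrrrsrrrsMM   [M -> s]
rrrrjrrrsrrrsMM ⇒ rrrrjrrrsrrrssM   [M -> s]
rrrrjrrrsrrrssM ⇒ rrrrjrrrsrrrsss   [M -> s]

P ⇒ rPM ⇒ rrPMM ⇒ rrrPMMM ⇒ rrrrPMMMM ⇒ rrrrjMMMM ⇒ rrrrjrMrMMM ⇒ rrrrjrrMrrMMM ⇒ rrrrjrrrMrrrMMM ⇒ rrrrjrrrsrrrMMM ⇒ rrrrjrrrsrrrsMM ⇒ rrrrjrrrsrrrssM ⇒ rrrrjrrrsrrrsss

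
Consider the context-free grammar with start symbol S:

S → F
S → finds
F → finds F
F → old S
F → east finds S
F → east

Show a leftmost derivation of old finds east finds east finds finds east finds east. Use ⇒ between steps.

S ⇒ F ⇒ old S ⇒ old F ⇒ old finds F ⇒ old finds east finds S ⇒ old finds east finds F ⇒ old finds east finds east finds S ⇒ old finds east finds east finds F ⇒ old finds east finds east finds finds F ⇒ old finds east finds east finds finds east finds S ⇒ old finds east finds east finds finds east finds F ⇒ old finds east finds east finds finds east finds east

S ⇒ F   [S → F]
F ⇒ old S   [F → old S]
old S ⇒ old F   [S → F]
old F ⇒ old finds F   [F → finds F]
old finds F ⇒ old finds east finds S   [F → east finds S]
old finds east finds S ⇒ old finds east finds F   [S → F]
old finds east finds F ⇒ old finds east finds east finds S   [F → east finds S]
old finds east finds east finds S ⇒ old finds east finds east finds F   [S → F]
old finds east finds east finds F ⇒ old finds east finds east finds finds F   [F → finds F]
old finds east finds east finds finds F ⇒ old finds east finds east finds finds east finds S   [F → east finds S]
old finds east finds east finds finds east finds S ⇒ old finds east finds east finds finds east finds F   [S → F]
old finds east finds east finds finds east finds F ⇒ old finds east finds east finds finds east finds east   [F → east]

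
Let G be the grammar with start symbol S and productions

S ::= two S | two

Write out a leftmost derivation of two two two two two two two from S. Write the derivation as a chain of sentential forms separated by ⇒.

S ⇒ two S ⇒ two two S ⇒ two two two S ⇒ two two two two S ⇒ two two two two two S ⇒ two two two two two two S ⇒ two two two two two two two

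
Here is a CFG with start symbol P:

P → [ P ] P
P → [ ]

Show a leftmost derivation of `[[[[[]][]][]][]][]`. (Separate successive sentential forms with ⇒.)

P ⇒ [P]P ⇒ [[P]P]P ⇒ [[[P]P]P]P ⇒ [[[[P]P]P]P]P ⇒ [[[[[]]P]P]P]P ⇒ [[[[[]][]]P]P]P ⇒ [[[[[]][]][]]P]P ⇒ [[[[[]][]][]][]]P ⇒ [[[[[]][]][]][]][]

P ⇒ [P]P   [P → [ P ] P]
[P]P ⇒ [[P]P]P   [P → [ P ] P]
[[P]P]P ⇒ [[[P]P]P]P   [P → [ P ] P]
[[[P]P]P]P ⇒ [[[[P]P]P]P]P   [P → [ P ] P]
[[[[P]P]P]P]P ⇒ [[[[[]]P]P]P]P   [P → [ ]]
[[[[[]]P]P]P]P ⇒ [[[[[]][]]P]P]P   [P → [ ]]
[[[[[]][]]P]P]P ⇒ [[[[[]][]][]]P]P   [P → [ ]]
[[[[[]][]][]]P]P ⇒ [[[[[]][]][]][]]P   [P → [ ]]
[[[[[]][]][]][]]P ⇒ [[[[[]][]][]][]][]   [P → [ ]]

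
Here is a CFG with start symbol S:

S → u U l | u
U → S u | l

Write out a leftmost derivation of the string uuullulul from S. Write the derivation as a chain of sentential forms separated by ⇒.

S ⇒ uUl   [S → u U l]
uUl ⇒ uSul   [U → S u]
uSul ⇒ uuUlul   [S → u U l]
uuUlul ⇒ uuSulul   [U → S u]
uuSulul ⇒ uuuUlulul   [S → u U l]
uuuUlulul ⇒ uuullulul   [U → l]

S ⇒ uUl ⇒ uSul ⇒ uuUlul ⇒ uuSulul ⇒ uuuUlulul ⇒ uuullulul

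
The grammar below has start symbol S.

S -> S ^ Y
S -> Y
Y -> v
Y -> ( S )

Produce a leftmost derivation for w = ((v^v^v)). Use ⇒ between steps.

S ⇒ Y   [S -> Y]
Y ⇒ (S)   [Y -> ( S )]
(S) ⇒ (Y)   [S -> Y]
(Y) ⇒ ((S))   [Y -> ( S )]
((S)) ⇒ ((S^Y))   [S -> S ^ Y]
((S^Y)) ⇒ ((S^Y^Y))   [S -> S ^ Y]
((S^Y^Y)) ⇒ ((Y^Y^Y))   [S -> Y]
((Y^Y^Y)) ⇒ ((v^Y^Y))   [Y -> v]
((v^Y^Y)) ⇒ ((v^v^Y))   [Y -> v]
((v^v^Y)) ⇒ ((v^v^v))   [Y -> v]

S ⇒ Y ⇒ (S) ⇒ (Y) ⇒ ((S)) ⇒ ((S^Y)) ⇒ ((S^Y^Y)) ⇒ ((Y^Y^Y)) ⇒ ((v^Y^Y)) ⇒ ((v^v^Y)) ⇒ ((v^v^v))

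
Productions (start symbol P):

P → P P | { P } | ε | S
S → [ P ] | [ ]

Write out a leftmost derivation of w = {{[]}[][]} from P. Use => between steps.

P => {P} => {PP} => {PPP} => {{P}PP} => {{S}PP} => {{[P]}PP} => {{[]}PP} => {{[]}SP} => {{[]}[]P} => {{[]}[]S} => {{[]}[][]}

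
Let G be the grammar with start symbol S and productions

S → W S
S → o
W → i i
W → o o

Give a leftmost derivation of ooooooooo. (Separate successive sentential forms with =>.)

S => WS   [S → W S]
WS => ooS   [W → o o]
ooS => ooWS   [S → W S]
ooWS => ooooS   [W → o o]
ooooS => ooooWS   [S → W S]
ooooWS => ooooooS   [W → o o]
ooooooS => ooooooWS   [S → W S]
ooooooWS => ooooooooS   [W → o o]
ooooooooS => ooooooooo   [S → o]

S => WS => ooS => ooWS => ooooS => ooooWS => ooooooS => ooooooWS => ooooooooS => ooooooooo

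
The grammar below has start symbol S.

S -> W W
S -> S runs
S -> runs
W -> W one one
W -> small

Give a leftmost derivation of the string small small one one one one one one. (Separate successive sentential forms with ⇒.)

S ⇒ W W ⇒ small W ⇒ small W one one ⇒ small W one one one one ⇒ small W one one one one one one ⇒ small small one one one one one one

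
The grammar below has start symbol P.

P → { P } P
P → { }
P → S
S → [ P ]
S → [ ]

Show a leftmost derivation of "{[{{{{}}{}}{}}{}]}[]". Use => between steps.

P => {P}P => {S}P => {[P]}P => {[{P}P]}P => {[{{P}P}P]}P => {[{{{P}P}P}P]}P => {[{{{{}}P}P}P]}P => {[{{{{}}{}}P}P]}P => {[{{{{}}{}}{}}P]}P => {[{{{{}}{}}{}}{}]}P => {[{{{{}}{}}{}}{}]}S => {[{{{{}}{}}{}}{}]}[]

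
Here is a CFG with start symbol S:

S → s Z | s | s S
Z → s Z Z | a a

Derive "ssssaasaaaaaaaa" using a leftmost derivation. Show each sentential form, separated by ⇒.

S ⇒ sZ   [S → s Z]
sZ ⇒ ssZZ   [Z → s Z Z]
ssZZ ⇒ sssZZZ   [Z → s Z Z]
sssZZZ ⇒ ssssZZZZ   [Z → s Z Z]
ssssZZZZ ⇒ ssssaaZZZ   [Z → a a]
ssssaaZZZ ⇒ ssssaasZZZZ   [Z → s Z Z]
ssssaasZZZZ ⇒ ssssaasaaZZZ   [Z → a a]
ssssaasaaZZZ ⇒ ssssaasaaaaZZ   [Z → a a]
ssssaasaaaaZZ ⇒ ssssaasaaaaaaZ   [Z → a a]
ssssaasaaaaaaZ ⇒ ssssaasaaaaaaaa   [Z → a a]

S⇒sZ⇒ssZZ⇒sssZZZ⇒ssssZZZZ⇒ssssaaZZZ⇒ssssaasZZZZ⇒ssssaasaaZZZ⇒ssssaasaaaaZZ⇒ssssaasaaaaaaZ⇒ssssaasaaaaaaaa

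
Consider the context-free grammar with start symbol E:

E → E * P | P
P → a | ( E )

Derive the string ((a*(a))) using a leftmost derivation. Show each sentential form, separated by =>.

E => P   [E → P]
P => (E)   [P → ( E )]
(E) => (P)   [E → P]
(P) => ((E))   [P → ( E )]
((E)) => ((E*P))   [E → E * P]
((E*P)) => ((P*P))   [E → P]
((P*P)) => ((a*P))   [P → a]
((a*P)) => ((a*(E)))   [P → ( E )]
((a*(E))) => ((a*(P)))   [E → P]
((a*(P))) => ((a*(a)))   [P → a]

E => P => (E) => (P) => ((E)) => ((E*P)) => ((P*P)) => ((a*P)) => ((a*(E))) => ((a*(P))) => ((a*(a)))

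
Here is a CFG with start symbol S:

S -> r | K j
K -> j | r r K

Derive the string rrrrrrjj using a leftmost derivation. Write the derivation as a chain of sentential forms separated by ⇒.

S⇒Kj⇒rrKj⇒rrrrKj⇒rrrrrrKj⇒rrrrrrjj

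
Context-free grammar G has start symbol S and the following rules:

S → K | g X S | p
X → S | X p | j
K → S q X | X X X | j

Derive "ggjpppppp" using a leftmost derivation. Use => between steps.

S => gXS   [S → g X S]
gXS => gXpS   [X → X p]
gXpS => gSpS   [X → S]
gSpS => ggXSpS   [S → g X S]
ggXSpS => ggXpSpS   [X → X p]
ggXpSpS => ggXppSpS   [X → X p]
ggXppSpS => ggXpppSpS   [X → X p]
ggXpppSpS => ggjpppSpS   [X → j]
ggjpppSpS => ggjpppppS   [S → p]
ggjpppppS => ggjpppppp   [S → p]

S => gXS => gXpS => gSpS => ggXSpS => ggXpSpS => ggXppSpS => ggXpppSpS => ggjpppSpS => ggjpppppS => ggjpppppp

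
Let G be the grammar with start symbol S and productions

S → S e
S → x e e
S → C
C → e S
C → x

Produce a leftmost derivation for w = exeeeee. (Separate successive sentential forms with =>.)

S=>Se=>Ce=>eSe=>eSee=>eSeee=>exeeeee

S => Se   [S → S e]
Se => Ce   [S → C]
Ce => eSe   [C → e S]
eSe => eSee   [S → S e]
eSee => eSeee   [S → S e]
eSeee => exeeeee   [S → x e e]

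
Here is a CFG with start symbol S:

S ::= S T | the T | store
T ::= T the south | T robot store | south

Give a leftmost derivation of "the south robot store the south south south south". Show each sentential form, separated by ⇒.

S ⇒ S T ⇒ S T T ⇒ S T T T ⇒ the T T T T ⇒ the T the south T T T ⇒ the T robot store the south T T T ⇒ the south robot store the south T T T ⇒ the south robot store the south south T T ⇒ the south robot store the south south south T ⇒ the south robot store the south south south south

S ⇒ S T   [S ::= S T]
S T ⇒ S T T   [S ::= S T]
S T T ⇒ S T T T   [S ::= S T]
S T T T ⇒ the T T T T   [S ::= the T]
the T T T T ⇒ the T the south T T T   [T ::= T the south]
the T the south T T T ⇒ the T robot store the south T T T   [T ::= T robot store]
the T robot store the south T T T ⇒ the south robot store the south T T T   [T ::= south]
the south robot store the south T T T ⇒ the south robot store the south south T T   [T ::= south]
the south robot store the south south T T ⇒ the south robot store the south south south T   [T ::= south]
the south robot store the south south south T ⇒ the south robot store the south south south south   [T ::= south]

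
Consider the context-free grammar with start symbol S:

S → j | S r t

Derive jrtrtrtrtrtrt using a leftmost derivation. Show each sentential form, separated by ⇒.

S ⇒ Srt   [S → S r t]
Srt ⇒ Srtrt   [S → S r t]
Srtrt ⇒ Srtrtrt   [S → S r t]
Srtrtrt ⇒ Srtrtrtrt   [S → S r t]
Srtrtrtrt ⇒ Srtrtrtrtrt   [S → S r t]
Srtrtrtrtrt ⇒ Srtrtrtrtrtrt   [S → S r t]
Srtrtrtrtrtrt ⇒ jrtrtrtrtrtrt   [S → j]

S ⇒ Srt ⇒ Srtrt ⇒ Srtrtrt ⇒ Srtrtrtrt ⇒ Srtrtrtrtrt ⇒ Srtrtrtrtrtrt ⇒ jrtrtrtrtrtrt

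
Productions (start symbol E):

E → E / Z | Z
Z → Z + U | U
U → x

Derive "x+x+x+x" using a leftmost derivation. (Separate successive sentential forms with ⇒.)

E ⇒ Z   [E → Z]
Z ⇒ Z+U   [Z → Z + U]
Z+U ⇒ Z+U+U   [Z → Z + U]
Z+U+U ⇒ Z+U+U+U   [Z → Z + U]
Z+U+U+U ⇒ U+U+U+U   [Z → U]
U+U+U+U ⇒ x+U+U+U   [U → x]
x+U+U+U ⇒ x+x+U+U   [U → x]
x+x+U+U ⇒ x+x+x+U   [U → x]
x+x+x+U ⇒ x+x+x+x   [U → x]

E⇒Z⇒Z+U⇒Z+U+U⇒Z+U+U+U⇒U+U+U+U⇒x+U+U+U⇒x+x+U+U⇒x+x+x+U⇒x+x+x+x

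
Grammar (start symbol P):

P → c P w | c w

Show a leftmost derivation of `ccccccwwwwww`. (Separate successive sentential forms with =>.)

P => cPw   [P → c P w]
cPw => ccPww   [P → c P w]
ccPww => cccPwww   [P → c P w]
cccPwww => ccccPwwww   [P → c P w]
ccccPwwww => cccccPwwwww   [P → c P w]
cccccPwwwww => ccccccwwwwww   [P → c w]

P=>cPw=>ccPww=>cccPwww=>ccccPwwww=>cccccPwwwww=>ccccccwwwwww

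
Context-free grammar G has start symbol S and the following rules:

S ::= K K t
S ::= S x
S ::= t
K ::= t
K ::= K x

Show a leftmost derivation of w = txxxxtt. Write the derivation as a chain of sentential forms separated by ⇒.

S⇒KKt⇒KxKt⇒KxxKt⇒KxxxKt⇒KxxxxKt⇒txxxxKt⇒txxxxtt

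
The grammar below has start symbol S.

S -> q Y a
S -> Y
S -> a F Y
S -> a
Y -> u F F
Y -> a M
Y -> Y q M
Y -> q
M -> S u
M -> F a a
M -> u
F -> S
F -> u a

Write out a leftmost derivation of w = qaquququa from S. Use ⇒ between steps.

S ⇒ qYa ⇒ qYqMa ⇒ qYqMqMa ⇒ qaMqMqMa ⇒ qaSuqMqMa ⇒ qaYuqMqMa ⇒ qaquqMqMa ⇒ qaququqMa ⇒ qaquququa

S ⇒ qYa   [S -> q Y a]
qYa ⇒ qYqMa   [Y -> Y q M]
qYqMa ⇒ qYqMqMa   [Y -> Y q M]
qYqMqMa ⇒ qaMqMqMa   [Y -> a M]
qaMqMqMa ⇒ qaSuqMqMa   [M -> S u]
qaSuqMqMa ⇒ qaYuqMqMa   [S -> Y]
qaYuqMqMa ⇒ qaquqMqMa   [Y -> q]
qaquqMqMa ⇒ qaququqMa   [M -> u]
qaququqMa ⇒ qaquququa   [M -> u]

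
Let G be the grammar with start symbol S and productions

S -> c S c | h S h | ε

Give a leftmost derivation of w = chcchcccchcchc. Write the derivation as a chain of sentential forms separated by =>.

S => cSc   [S -> c S c]
cSc => chShc   [S -> h S h]
chShc => chcSchc   [S -> c S c]
chcSchc => chccScchc   [S -> c S c]
chccScchc => chcchShcchc   [S -> h S h]
chcchShcchc => chcchcSchcchc   [S -> c S c]
chcchcSchcchc => chcchccScchcchc   [S -> c S c]
chcchccScchcchc => chcchcccchcchc   [S -> ε]

S => cSc => chShc => chcSchc => chccScchc => chcchShcchc => chcchcSchcchc => chcchccScchcchc => chcchcccchcchc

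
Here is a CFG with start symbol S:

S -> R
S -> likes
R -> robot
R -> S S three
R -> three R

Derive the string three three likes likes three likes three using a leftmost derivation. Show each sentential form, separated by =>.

S => R   [S -> R]
R => three R   [R -> three R]
three R => three S S three   [R -> S S three]
three S S three => three R S three   [S -> R]
three R S three => three three R S three   [R -> three R]
three three R S three => three three S S three S three   [R -> S S three]
three three S S three S three => three three likes S three S three   [S -> likes]
three three likes S three S three => three three likes likes three S three   [S -> likes]
three three likes likes three S three => three three likes likes three likes three   [S -> likes]

S => R => three R => three S S three => three R S three => three three R S three => three three S S three S three => three three likes S three S three => three three likes likes three S three => three three likes likes three likes three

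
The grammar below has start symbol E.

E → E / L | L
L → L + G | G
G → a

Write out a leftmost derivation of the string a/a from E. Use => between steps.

E=>E/L=>L/L=>G/L=>a/L=>a/G=>a/a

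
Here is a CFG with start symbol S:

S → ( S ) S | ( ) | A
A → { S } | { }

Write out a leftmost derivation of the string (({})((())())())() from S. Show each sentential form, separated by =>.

S=>(S)S=>((S)S)S=>((A)S)S=>(({})S)S=>(({})(S)S)S=>(({})((S)S)S)S=>(({})((())S)S)S=>(({})((())())S)S=>(({})((())())())S=>(({})((())())())()

S => (S)S   [S → ( S ) S]
(S)S => ((S)S)S   [S → ( S ) S]
((S)S)S => ((A)S)S   [S → A]
((A)S)S => (({})S)S   [A → { }]
(({})S)S => (({})(S)S)S   [S → ( S ) S]
(({})(S)S)S => (({})((S)S)S)S   [S → ( S ) S]
(({})((S)S)S)S => (({})((())S)S)S   [S → ( )]
(({})((())S)S)S => (({})((())())S)S   [S → ( )]
(({})((())())S)S => (({})((())())())S   [S → ( )]
(({})((())())())S => (({})((())())())()   [S → ( )]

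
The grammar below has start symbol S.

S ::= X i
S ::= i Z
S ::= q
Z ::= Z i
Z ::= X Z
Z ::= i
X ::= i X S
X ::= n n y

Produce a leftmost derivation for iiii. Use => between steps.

S => iZ   [S ::= i Z]
iZ => iZi   [Z ::= Z i]
iZi => iZii   [Z ::= Z i]
iZii => iiii   [Z ::= i]

S => iZ => iZi => iZii => iiii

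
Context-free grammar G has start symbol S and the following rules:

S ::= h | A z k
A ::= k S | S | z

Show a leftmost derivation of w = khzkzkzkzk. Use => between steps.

S => Azk => Szk => Azkzk => Szkzk => Azkzkzk => Szkzkzk => Azkzkzkzk => kSzkzkzkzk => khzkzkzkzk

S => Azk   [S ::= A z k]
Azk => Szk   [A ::= S]
Szk => Azkzk   [S ::= A z k]
Azkzk => Szkzk   [A ::= S]
Szkzk => Azkzkzk   [S ::= A z k]
Azkzkzk => Szkzkzk   [A ::= S]
Szkzkzk => Azkzkzkzk   [S ::= A z k]
Azkzkzkzk => kSzkzkzkzk   [A ::= k S]
kSzkzkzkzk => khzkzkzkzk   [S ::= h]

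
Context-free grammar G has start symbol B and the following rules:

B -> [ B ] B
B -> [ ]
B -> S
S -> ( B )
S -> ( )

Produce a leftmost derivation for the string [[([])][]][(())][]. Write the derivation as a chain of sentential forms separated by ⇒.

B⇒[B]B⇒[[B]B]B⇒[[S]B]B⇒[[(B)]B]B⇒[[([])]B]B⇒[[([])][]]B⇒[[([])][]][B]B⇒[[([])][]][S]B⇒[[([])][]][(B)]B⇒[[([])][]][(S)]B⇒[[([])][]][(())]B⇒[[([])][]][(())][]

B ⇒ [B]B   [B -> [ B ] B]
[B]B ⇒ [[B]B]B   [B -> [ B ] B]
[[B]B]B ⇒ [[S]B]B   [B -> S]
[[S]B]B ⇒ [[(B)]B]B   [S -> ( B )]
[[(B)]B]B ⇒ [[([])]B]B   [B -> [ ]]
[[([])]B]B ⇒ [[([])][]]B   [B -> [ ]]
[[([])][]]B ⇒ [[([])][]][B]B   [B -> [ B ] B]
[[([])][]][B]B ⇒ [[([])][]][S]B   [B -> S]
[[([])][]][S]B ⇒ [[([])][]][(B)]B   [S -> ( B )]
[[([])][]][(B)]B ⇒ [[([])][]][(S)]B   [B -> S]
[[([])][]][(S)]B ⇒ [[([])][]][(())]B   [S -> ( )]
[[([])][]][(())]B ⇒ [[([])][]][(())][]   [B -> [ ]]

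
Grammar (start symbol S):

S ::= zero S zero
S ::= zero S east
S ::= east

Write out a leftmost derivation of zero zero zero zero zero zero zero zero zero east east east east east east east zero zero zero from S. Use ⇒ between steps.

S ⇒ zero S zero ⇒ zero zero S zero zero ⇒ zero zero zero S zero zero zero ⇒ zero zero zero zero S east zero zero zero ⇒ zero zero zero zero zero S east east zero zero zero ⇒ zero zero zero zero zero zero S east east east zero zero zero ⇒ zero zero zero zero zero zero zero S east east east east zero zero zero ⇒ zero zero zero zero zero zero zero zero S east east east east east zero zero zero ⇒ zero zero zero zero zero zero zero zero zero S east east east east east east zero zero zero ⇒ zero zero zero zero zero zero zero zero zero east east east east east east east zero zero zero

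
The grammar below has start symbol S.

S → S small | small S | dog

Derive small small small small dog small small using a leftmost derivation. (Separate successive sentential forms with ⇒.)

S ⇒ S small   [S → S small]
S small ⇒ small S small   [S → small S]
small S small ⇒ small small S small   [S → small S]
small small S small ⇒ small small S small small   [S → S small]
small small S small small ⇒ small small small S small small   [S → small S]
small small small S small small ⇒ small small small small S small small   [S → small S]
small small small small S small small ⇒ small small small small dog small small   [S → dog]

S ⇒ S small ⇒ small S small ⇒ small small S small ⇒ small small S small small ⇒ small small small S small small ⇒ small small small small S small small ⇒ small small small small dog small small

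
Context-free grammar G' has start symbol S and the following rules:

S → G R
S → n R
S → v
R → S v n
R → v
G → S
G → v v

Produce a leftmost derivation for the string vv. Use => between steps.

S => GR => SR => vR => vv

S => GR   [S → G R]
GR => SR   [G → S]
SR => vR   [S → v]
vR => vv   [R → v]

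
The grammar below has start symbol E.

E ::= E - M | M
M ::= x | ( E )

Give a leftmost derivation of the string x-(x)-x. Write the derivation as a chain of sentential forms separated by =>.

E => E-M   [E ::= E - M]
E-M => E-M-M   [E ::= E - M]
E-M-M => M-M-M   [E ::= M]
M-M-M => x-M-M   [M ::= x]
x-M-M => x-(E)-M   [M ::= ( E )]
x-(E)-M => x-(M)-M   [E ::= M]
x-(M)-M => x-(x)-M   [M ::= x]
x-(x)-M => x-(x)-x   [M ::= x]

E=>E-M=>E-M-M=>M-M-M=>x-M-M=>x-(E)-M=>x-(M)-M=>x-(x)-M=>x-(x)-x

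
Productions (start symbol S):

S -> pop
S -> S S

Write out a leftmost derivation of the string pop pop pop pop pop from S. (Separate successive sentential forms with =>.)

S => S S => S S S => S S S S => pop S S S => pop pop S S => pop pop S S S => pop pop pop S S => pop pop pop pop S => pop pop pop pop pop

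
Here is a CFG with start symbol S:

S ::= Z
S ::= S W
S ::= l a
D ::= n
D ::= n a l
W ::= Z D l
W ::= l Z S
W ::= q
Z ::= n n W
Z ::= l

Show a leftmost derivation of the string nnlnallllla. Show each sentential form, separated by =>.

S => SW => ZW => nnWW => nnZDlW => nnlDlW => nnlnallW => nnlnalllZS => nnlnallllS => nnlnallllla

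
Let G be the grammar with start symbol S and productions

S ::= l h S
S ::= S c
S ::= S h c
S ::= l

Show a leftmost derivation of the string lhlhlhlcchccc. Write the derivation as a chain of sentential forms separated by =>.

S => Sc   [S ::= S c]
Sc => Scc   [S ::= S c]
Scc => lhScc   [S ::= l h S]
lhScc => lhlhScc   [S ::= l h S]
lhlhScc => lhlhShccc   [S ::= S h c]
lhlhShccc => lhlhlhShccc   [S ::= l h S]
lhlhlhShccc => lhlhlhSchccc   [S ::= S c]
lhlhlhSchccc => lhlhlhScchccc   [S ::= S c]
lhlhlhScchccc => lhlhlhlcchccc   [S ::= l]

S => Sc => Scc => lhScc => lhlhScc => lhlhShccc => lhlhlhShccc => lhlhlhSchccc => lhlhlhScchccc => lhlhlhlcchccc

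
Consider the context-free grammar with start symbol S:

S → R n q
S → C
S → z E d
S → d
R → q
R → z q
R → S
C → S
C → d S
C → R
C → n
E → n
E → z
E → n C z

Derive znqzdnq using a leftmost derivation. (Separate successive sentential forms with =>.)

S => Rnq   [S → R n q]
Rnq => Snq   [R → S]
Snq => zEdnq   [S → z E d]
zEdnq => znCzdnq   [E → n C z]
znCzdnq => znRzdnq   [C → R]
znRzdnq => znqzdnq   [R → q]

S => Rnq => Snq => zEdnq => znCzdnq => znRzdnq => znqzdnq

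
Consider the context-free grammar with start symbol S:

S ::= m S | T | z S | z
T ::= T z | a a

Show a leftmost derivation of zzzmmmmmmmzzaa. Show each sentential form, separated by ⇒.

S ⇒ zS   [S ::= z S]
zS ⇒ zzS   [S ::= z S]
zzS ⇒ zzzS   [S ::= z S]
zzzS ⇒ zzzmS   [S ::= m S]
zzzmS ⇒ zzzmmS   [S ::= m S]
zzzmmS ⇒ zzzmmmS   [S ::= m S]
zzzmmmS ⇒ zzzmmmmS   [S ::= m S]
zzzmmmmS ⇒ zzzmmmmmS   [S ::= m S]
zzzmmmmmS ⇒ zzzmmmmmmS   [S ::= m S]
zzzmmmmmmS ⇒ zzzmmmmmmmS   [S ::= m S]
zzzmmmmmmmS ⇒ zzzmmmmmmmzS   [S ::= z S]
zzzmmmmmmmzS ⇒ zzzmmmmmmmzzS   [S ::= z S]
zzzmmmmmmmzzS ⇒ zzzmmmmmmmzzT   [S ::= T]
zzzmmmmmmmzzT ⇒ zzzmmmmmmmzzaa   [T ::= a a]

S⇒zS⇒zzS⇒zzzS⇒zzzmS⇒zzzmmS⇒zzzmmmS⇒zzzmmmmS⇒zzzmmmmmS⇒zzzmmmmmmS⇒zzzmmmmmmmS⇒zzzmmmmmmmzS⇒zzzmmmmmmmzzS⇒zzzmmmmmmmzzT⇒zzzmmmmmmmzzaa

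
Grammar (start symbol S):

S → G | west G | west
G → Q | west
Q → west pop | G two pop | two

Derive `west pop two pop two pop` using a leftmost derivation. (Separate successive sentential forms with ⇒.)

S ⇒ G ⇒ Q ⇒ G two pop ⇒ Q two pop ⇒ G two pop two pop ⇒ Q two pop two pop ⇒ west pop two pop two pop

S ⇒ G   [S → G]
G ⇒ Q   [G → Q]
Q ⇒ G two pop   [Q → G two pop]
G two pop ⇒ Q two pop   [G → Q]
Q two pop ⇒ G two pop two pop   [Q → G two pop]
G two pop two pop ⇒ Q two pop two pop   [G → Q]
Q two pop two pop ⇒ west pop two pop two pop   [Q → west pop]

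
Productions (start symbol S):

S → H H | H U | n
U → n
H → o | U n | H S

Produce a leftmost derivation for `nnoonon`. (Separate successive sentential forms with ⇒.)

S⇒HU⇒HSU⇒UnSU⇒nnSU⇒nnHHU⇒nnHSHU⇒nnoSHU⇒nnoHUHU⇒nnooUHU⇒nnoonHU⇒nnoonoU⇒nnoonon

S ⇒ HU   [S → H U]
HU ⇒ HSU   [H → H S]
HSU ⇒ UnSU   [H → U n]
UnSU ⇒ nnSU   [U → n]
nnSU ⇒ nnHHU   [S → H H]
nnHHU ⇒ nnHSHU   [H → H S]
nnHSHU ⇒ nnoSHU   [H → o]
nnoSHU ⇒ nnoHUHU   [S → H U]
nnoHUHU ⇒ nnooUHU   [H → o]
nnooUHU ⇒ nnoonHU   [U → n]
nnoonHU ⇒ nnoonoU   [H → o]
nnoonoU ⇒ nnoonon   [U → n]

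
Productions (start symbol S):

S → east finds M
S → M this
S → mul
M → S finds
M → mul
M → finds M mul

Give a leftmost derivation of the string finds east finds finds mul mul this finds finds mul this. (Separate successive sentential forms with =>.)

S => M this => finds M mul this => finds S finds mul this => finds east finds M finds mul this => finds east finds S finds finds mul this => finds east finds M this finds finds mul this => finds east finds finds M mul this finds finds mul this => finds east finds finds mul mul this finds finds mul this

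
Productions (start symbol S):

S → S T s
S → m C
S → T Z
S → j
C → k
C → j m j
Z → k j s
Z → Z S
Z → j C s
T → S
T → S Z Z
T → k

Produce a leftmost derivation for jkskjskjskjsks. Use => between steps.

S => STs   [S → S T s]
STs => TZTs   [S → T Z]
TZTs => SZZZTs   [T → S Z Z]
SZZZTs => STsZZZTs   [S → S T s]
STsZZZTs => jTsZZZTs   [S → j]
jTsZZZTs => jksZZZTs   [T → k]
jksZZZTs => jkskjsZZTs   [Z → k j s]
jkskjsZZTs => jkskjskjsZTs   [Z → k j s]
jkskjskjsZTs => jkskjskjskjsTs   [Z → k j s]
jkskjskjskjsTs => jkskjskjskjsks   [T → k]

S => STs => TZTs => SZZZTs => STsZZZTs => jTsZZZTs => jksZZZTs => jkskjsZZTs => jkskjskjsZTs => jkskjskjskjsTs => jkskjskjskjsks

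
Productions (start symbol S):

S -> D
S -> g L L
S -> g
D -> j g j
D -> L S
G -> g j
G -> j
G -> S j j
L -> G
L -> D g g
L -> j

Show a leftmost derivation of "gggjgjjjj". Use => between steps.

S => gLL   [S -> g L L]
gLL => gGL   [L -> G]
gGL => gSjjL   [G -> S j j]
gSjjL => ggLLjjL   [S -> g L L]
ggLLjjL => ggGLjjL   [L -> G]
ggGLjjL => gggjLjjL   [G -> g j]
gggjLjjL => gggjGjjL   [L -> G]
gggjGjjL => gggjgjjjL   [G -> g j]
gggjgjjjL => gggjgjjjj   [L -> j]

S=>gLL=>gGL=>gSjjL=>ggLLjjL=>ggGLjjL=>gggjLjjL=>gggjGjjL=>gggjgjjjL=>gggjgjjjj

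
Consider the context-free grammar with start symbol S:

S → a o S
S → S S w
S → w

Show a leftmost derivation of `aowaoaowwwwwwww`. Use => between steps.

S => SSw => SSwSw => aoSSwSw => aoSSwSwSw => aowSwSwSw => aowSSwwSwSw => aowaoSSwwSwSw => aowaoaoSSwwSwSw => aowaoaowSwwSwSw => aowaoaowwwwSwSw => aowaoaowwwwwwSw => aowaoaowwwwwwww

S => SSw   [S → S S w]
SSw => SSwSw   [S → S S w]
SSwSw => aoSSwSw   [S → a o S]
aoSSwSw => aoSSwSwSw   [S → S S w]
aoSSwSwSw => aowSwSwSw   [S → w]
aowSwSwSw => aowSSwwSwSw   [S → S S w]
aowSSwwSwSw => aowaoSSwwSwSw   [S → a o S]
aowaoSSwwSwSw => aowaoaoSSwwSwSw   [S → a o S]
aowaoaoSSwwSwSw => aowaoaowSwwSwSw   [S → w]
aowaoaowSwwSwSw => aowaoaowwwwSwSw   [S → w]
aowaoaowwwwSwSw => aowaoaowwwwwwSw   [S → w]
aowaoaowwwwwwSw => aowaoaowwwwwwww   [S → w]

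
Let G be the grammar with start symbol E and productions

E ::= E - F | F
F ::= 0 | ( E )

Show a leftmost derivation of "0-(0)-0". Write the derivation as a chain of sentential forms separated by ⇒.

E ⇒ E-F   [E ::= E - F]
E-F ⇒ E-F-F   [E ::= E - F]
E-F-F ⇒ F-F-F   [E ::= F]
F-F-F ⇒ 0-F-F   [F ::= 0]
0-F-F ⇒ 0-(E)-F   [F ::= ( E )]
0-(E)-F ⇒ 0-(F)-F   [E ::= F]
0-(F)-F ⇒ 0-(0)-F   [F ::= 0]
0-(0)-F ⇒ 0-(0)-0   [F ::= 0]

E⇒E-F⇒E-F-F⇒F-F-F⇒0-F-F⇒0-(E)-F⇒0-(F)-F⇒0-(0)-F⇒0-(0)-0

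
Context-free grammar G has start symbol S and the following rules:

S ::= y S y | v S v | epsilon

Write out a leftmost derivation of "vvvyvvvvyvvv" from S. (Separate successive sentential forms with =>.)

S => vSv => vvSvv => vvvSvvv => vvvySyvvv => vvvyvSvyvvv => vvvyvvSvvyvvv => vvvyvvvvyvvv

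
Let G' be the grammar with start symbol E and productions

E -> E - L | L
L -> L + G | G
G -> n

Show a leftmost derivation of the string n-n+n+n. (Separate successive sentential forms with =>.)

E => E-L => L-L => G-L => n-L => n-L+G => n-L+G+G => n-G+G+G => n-n+G+G => n-n+n+G => n-n+n+n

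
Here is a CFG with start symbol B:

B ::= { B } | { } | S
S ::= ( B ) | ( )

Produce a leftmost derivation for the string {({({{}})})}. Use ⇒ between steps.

B⇒{B}⇒{S}⇒{(B)}⇒{({B})}⇒{({S})}⇒{({(B)})}⇒{({({B})})}⇒{({({{}})})}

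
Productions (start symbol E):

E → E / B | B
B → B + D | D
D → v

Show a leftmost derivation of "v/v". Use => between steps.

E=>E/B=>B/B=>D/B=>v/B=>v/D=>v/v

E => E/B   [E → E / B]
E/B => B/B   [E → B]
B/B => D/B   [B → D]
D/B => v/B   [D → v]
v/B => v/D   [B → D]
v/D => v/v   [D → v]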